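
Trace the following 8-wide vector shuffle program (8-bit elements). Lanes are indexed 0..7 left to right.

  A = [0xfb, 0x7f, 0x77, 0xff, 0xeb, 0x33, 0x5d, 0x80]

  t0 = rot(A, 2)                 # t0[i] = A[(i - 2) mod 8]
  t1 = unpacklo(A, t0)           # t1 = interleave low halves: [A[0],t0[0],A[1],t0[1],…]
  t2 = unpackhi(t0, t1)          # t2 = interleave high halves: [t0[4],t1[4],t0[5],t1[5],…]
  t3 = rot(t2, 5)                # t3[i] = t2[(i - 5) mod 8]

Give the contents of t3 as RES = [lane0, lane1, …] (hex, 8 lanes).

  t0: 5d 80 fb 7f 77 ff eb 33
  t1: fb 5d 7f 80 77 fb ff 7f
  t2: 77 77 ff fb eb ff 33 7f
  t3: fb eb ff 33 7f 77 77 ff

RES = [ 0xfb  0xeb  0xff  0x33  0x7f  0x77  0x77  0xff ]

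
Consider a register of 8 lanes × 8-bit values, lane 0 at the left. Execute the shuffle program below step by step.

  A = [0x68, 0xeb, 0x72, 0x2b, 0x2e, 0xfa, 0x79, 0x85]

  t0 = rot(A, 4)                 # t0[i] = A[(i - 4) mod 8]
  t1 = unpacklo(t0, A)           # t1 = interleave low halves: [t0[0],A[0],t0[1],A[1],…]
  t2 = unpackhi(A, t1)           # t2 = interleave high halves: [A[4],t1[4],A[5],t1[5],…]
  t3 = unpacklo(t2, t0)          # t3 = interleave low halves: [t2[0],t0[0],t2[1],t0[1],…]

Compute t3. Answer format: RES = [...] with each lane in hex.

RES = [ 0x2e  0x2e  0x79  0xfa  0xfa  0x79  0x72  0x85 ]

  t0: 2e fa 79 85 68 eb 72 2b
  t1: 2e 68 fa eb 79 72 85 2b
  t2: 2e 79 fa 72 79 85 85 2b
  t3: 2e 2e 79 fa fa 79 72 85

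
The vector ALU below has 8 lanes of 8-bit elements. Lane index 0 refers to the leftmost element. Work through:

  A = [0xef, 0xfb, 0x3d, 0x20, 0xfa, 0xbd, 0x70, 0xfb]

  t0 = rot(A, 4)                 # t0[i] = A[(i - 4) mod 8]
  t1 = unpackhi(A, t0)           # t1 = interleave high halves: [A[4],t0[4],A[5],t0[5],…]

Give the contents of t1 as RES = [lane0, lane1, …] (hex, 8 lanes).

t0 = [0xfa, 0xbd, 0x70, 0xfb, 0xef, 0xfb, 0x3d, 0x20]
t1 = [0xfa, 0xef, 0xbd, 0xfb, 0x70, 0x3d, 0xfb, 0x20]

RES = [ 0xfa  0xef  0xbd  0xfb  0x70  0x3d  0xfb  0x20 ]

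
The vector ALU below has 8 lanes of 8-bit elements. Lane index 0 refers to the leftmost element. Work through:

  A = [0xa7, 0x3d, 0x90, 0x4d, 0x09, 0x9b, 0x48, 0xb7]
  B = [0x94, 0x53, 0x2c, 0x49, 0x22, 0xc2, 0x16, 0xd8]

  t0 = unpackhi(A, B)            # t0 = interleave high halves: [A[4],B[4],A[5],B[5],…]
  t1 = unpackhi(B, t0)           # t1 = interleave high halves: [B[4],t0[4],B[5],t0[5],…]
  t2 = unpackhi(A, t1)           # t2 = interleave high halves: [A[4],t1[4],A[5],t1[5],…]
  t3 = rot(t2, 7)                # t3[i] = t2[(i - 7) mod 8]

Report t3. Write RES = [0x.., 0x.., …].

RES = [ 0x16  0x9b  0xb7  0x48  0xd8  0xb7  0xd8  0x09 ]

t0 = [0x09, 0x22, 0x9b, 0xc2, 0x48, 0x16, 0xb7, 0xd8]
t1 = [0x22, 0x48, 0xc2, 0x16, 0x16, 0xb7, 0xd8, 0xd8]
t2 = [0x09, 0x16, 0x9b, 0xb7, 0x48, 0xd8, 0xb7, 0xd8]
t3 = [0x16, 0x9b, 0xb7, 0x48, 0xd8, 0xb7, 0xd8, 0x09]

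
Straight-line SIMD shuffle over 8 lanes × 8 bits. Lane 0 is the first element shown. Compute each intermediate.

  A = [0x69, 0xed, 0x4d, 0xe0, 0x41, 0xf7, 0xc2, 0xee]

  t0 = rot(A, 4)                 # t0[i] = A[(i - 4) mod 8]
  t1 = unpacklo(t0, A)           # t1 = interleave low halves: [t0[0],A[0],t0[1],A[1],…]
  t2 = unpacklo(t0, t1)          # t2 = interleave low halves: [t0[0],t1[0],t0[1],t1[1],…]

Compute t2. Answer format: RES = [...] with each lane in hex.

RES = [0x41, 0x41, 0xf7, 0x69, 0xc2, 0xf7, 0xee, 0xed]

t0 = [0x41, 0xf7, 0xc2, 0xee, 0x69, 0xed, 0x4d, 0xe0]
t1 = [0x41, 0x69, 0xf7, 0xed, 0xc2, 0x4d, 0xee, 0xe0]
t2 = [0x41, 0x41, 0xf7, 0x69, 0xc2, 0xf7, 0xee, 0xed]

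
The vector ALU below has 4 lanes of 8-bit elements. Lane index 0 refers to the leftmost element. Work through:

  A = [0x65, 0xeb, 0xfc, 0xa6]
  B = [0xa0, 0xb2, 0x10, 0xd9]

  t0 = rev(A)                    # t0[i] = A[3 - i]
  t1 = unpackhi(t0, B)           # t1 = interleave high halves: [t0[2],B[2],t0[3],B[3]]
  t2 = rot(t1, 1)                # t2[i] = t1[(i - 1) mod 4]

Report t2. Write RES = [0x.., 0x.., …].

RES = [0xd9, 0xeb, 0x10, 0x65]

→ t0 |a6|fc|eb|65|
→ t1 |eb|10|65|d9|
→ t2 |d9|eb|10|65|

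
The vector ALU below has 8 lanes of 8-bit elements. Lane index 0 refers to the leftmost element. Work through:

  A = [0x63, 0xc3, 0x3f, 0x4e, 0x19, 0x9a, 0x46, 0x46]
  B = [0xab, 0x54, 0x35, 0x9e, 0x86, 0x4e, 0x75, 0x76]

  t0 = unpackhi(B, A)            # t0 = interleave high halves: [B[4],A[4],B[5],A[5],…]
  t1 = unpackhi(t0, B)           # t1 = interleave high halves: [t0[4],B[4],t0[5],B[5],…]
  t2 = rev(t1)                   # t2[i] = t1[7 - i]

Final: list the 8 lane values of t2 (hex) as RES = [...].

→ t0 |86|19|4e|9a|75|46|76|46|
→ t1 |75|86|46|4e|76|75|46|76|
→ t2 |76|46|75|76|4e|46|86|75|

RES = [ 0x76  0x46  0x75  0x76  0x4e  0x46  0x86  0x75 ]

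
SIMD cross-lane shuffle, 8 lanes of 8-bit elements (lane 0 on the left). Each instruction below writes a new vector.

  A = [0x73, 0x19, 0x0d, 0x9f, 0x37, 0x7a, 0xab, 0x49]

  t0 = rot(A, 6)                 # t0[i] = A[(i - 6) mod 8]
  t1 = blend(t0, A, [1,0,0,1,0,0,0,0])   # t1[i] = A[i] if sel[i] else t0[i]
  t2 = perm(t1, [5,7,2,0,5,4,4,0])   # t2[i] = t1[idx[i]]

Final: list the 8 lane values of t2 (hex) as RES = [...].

  t0: 0d 9f 37 7a ab 49 73 19
  t1: 73 9f 37 9f ab 49 73 19
  t2: 49 19 37 73 49 ab ab 73

RES = [ 0x49  0x19  0x37  0x73  0x49  0xab  0xab  0x73 ]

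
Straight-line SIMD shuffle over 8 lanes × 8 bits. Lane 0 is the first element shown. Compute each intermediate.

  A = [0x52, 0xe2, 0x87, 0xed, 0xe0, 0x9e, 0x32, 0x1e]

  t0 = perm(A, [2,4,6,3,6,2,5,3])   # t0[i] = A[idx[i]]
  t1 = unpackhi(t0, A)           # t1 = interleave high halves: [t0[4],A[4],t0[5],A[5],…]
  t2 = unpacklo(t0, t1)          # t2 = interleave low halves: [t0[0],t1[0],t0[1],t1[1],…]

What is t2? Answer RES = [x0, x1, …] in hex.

RES = [ 0x87  0x32  0xe0  0xe0  0x32  0x87  0xed  0x9e ]

→ t0 |87|e0|32|ed|32|87|9e|ed|
→ t1 |32|e0|87|9e|9e|32|ed|1e|
→ t2 |87|32|e0|e0|32|87|ed|9e|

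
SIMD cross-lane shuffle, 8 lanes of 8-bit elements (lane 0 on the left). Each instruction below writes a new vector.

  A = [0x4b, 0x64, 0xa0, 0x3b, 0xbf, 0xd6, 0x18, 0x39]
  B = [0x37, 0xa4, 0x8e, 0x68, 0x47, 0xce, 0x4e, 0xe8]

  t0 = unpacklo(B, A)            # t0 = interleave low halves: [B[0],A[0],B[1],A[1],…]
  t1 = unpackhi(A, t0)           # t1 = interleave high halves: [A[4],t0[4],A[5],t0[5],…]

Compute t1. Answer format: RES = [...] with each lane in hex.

t0 = [0x37, 0x4b, 0xa4, 0x64, 0x8e, 0xa0, 0x68, 0x3b]
t1 = [0xbf, 0x8e, 0xd6, 0xa0, 0x18, 0x68, 0x39, 0x3b]

RES = [0xbf, 0x8e, 0xd6, 0xa0, 0x18, 0x68, 0x39, 0x3b]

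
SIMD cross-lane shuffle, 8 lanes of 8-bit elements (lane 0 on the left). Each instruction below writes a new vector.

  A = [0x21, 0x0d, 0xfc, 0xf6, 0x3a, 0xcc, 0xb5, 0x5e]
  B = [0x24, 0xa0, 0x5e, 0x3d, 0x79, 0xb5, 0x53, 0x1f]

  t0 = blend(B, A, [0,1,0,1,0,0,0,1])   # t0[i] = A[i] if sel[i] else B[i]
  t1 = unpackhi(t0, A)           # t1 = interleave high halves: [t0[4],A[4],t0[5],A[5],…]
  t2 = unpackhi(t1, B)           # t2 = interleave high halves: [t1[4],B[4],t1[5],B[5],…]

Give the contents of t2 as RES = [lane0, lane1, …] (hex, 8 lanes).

  t0: 24 0d 5e f6 79 b5 53 5e
  t1: 79 3a b5 cc 53 b5 5e 5e
  t2: 53 79 b5 b5 5e 53 5e 1f

RES = [ 0x53  0x79  0xb5  0xb5  0x5e  0x53  0x5e  0x1f ]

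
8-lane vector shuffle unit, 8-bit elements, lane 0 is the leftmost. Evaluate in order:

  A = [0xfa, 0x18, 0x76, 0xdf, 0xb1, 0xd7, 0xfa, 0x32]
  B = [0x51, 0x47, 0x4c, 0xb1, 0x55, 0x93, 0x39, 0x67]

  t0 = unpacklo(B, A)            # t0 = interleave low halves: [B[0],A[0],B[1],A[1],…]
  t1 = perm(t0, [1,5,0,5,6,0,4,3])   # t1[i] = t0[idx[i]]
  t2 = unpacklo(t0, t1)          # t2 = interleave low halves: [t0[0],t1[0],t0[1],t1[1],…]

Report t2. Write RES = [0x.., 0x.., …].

t0 = [0x51, 0xfa, 0x47, 0x18, 0x4c, 0x76, 0xb1, 0xdf]
t1 = [0xfa, 0x76, 0x51, 0x76, 0xb1, 0x51, 0x4c, 0x18]
t2 = [0x51, 0xfa, 0xfa, 0x76, 0x47, 0x51, 0x18, 0x76]

RES = [0x51, 0xfa, 0xfa, 0x76, 0x47, 0x51, 0x18, 0x76]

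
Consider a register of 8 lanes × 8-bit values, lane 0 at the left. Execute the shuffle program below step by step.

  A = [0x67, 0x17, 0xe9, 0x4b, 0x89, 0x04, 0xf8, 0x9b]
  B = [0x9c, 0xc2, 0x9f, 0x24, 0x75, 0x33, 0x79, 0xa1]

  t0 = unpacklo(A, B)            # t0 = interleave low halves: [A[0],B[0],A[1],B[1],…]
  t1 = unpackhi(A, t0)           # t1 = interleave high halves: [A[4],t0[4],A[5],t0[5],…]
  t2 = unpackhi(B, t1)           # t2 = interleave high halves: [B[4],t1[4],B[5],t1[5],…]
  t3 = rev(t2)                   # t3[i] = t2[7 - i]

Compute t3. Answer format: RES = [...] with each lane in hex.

  t0: 67 9c 17 c2 e9 9f 4b 24
  t1: 89 e9 04 9f f8 4b 9b 24
  t2: 75 f8 33 4b 79 9b a1 24
  t3: 24 a1 9b 79 4b 33 f8 75

RES = [ 0x24  0xa1  0x9b  0x79  0x4b  0x33  0xf8  0x75 ]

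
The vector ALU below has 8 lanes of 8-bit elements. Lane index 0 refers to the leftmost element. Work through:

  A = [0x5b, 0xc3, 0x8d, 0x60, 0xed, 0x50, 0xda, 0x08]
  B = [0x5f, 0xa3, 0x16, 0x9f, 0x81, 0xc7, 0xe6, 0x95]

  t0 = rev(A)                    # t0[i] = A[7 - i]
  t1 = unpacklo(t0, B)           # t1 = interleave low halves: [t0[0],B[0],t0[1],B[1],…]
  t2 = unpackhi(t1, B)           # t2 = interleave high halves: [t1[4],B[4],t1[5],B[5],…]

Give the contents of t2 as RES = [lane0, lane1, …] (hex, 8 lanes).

→ t0 |08|da|50|ed|60|8d|c3|5b|
→ t1 |08|5f|da|a3|50|16|ed|9f|
→ t2 |50|81|16|c7|ed|e6|9f|95|

RES = [0x50, 0x81, 0x16, 0xc7, 0xed, 0xe6, 0x9f, 0x95]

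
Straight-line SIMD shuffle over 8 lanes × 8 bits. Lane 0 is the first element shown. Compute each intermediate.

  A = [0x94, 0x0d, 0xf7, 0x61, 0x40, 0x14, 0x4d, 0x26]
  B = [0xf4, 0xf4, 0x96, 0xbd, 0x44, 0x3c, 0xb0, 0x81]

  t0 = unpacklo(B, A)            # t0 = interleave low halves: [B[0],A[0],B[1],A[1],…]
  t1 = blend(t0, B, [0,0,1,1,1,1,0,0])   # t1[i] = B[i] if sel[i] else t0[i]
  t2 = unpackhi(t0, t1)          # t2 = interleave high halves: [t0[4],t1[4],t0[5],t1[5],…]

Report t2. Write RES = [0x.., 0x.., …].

RES = [ 0x96  0x44  0xf7  0x3c  0xbd  0xbd  0x61  0x61 ]

  t0: f4 94 f4 0d 96 f7 bd 61
  t1: f4 94 96 bd 44 3c bd 61
  t2: 96 44 f7 3c bd bd 61 61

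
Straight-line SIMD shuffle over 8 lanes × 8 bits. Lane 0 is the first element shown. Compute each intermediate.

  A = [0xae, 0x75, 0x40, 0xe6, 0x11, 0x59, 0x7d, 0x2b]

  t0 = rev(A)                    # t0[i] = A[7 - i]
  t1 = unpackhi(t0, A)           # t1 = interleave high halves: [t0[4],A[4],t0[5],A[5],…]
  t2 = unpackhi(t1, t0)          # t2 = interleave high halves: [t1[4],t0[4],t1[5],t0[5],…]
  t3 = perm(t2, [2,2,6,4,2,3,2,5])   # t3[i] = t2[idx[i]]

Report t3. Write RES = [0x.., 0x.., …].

t0 = [0x2b, 0x7d, 0x59, 0x11, 0xe6, 0x40, 0x75, 0xae]
t1 = [0xe6, 0x11, 0x40, 0x59, 0x75, 0x7d, 0xae, 0x2b]
t2 = [0x75, 0xe6, 0x7d, 0x40, 0xae, 0x75, 0x2b, 0xae]
t3 = [0x7d, 0x7d, 0x2b, 0xae, 0x7d, 0x40, 0x7d, 0x75]

RES = [0x7d, 0x7d, 0x2b, 0xae, 0x7d, 0x40, 0x7d, 0x75]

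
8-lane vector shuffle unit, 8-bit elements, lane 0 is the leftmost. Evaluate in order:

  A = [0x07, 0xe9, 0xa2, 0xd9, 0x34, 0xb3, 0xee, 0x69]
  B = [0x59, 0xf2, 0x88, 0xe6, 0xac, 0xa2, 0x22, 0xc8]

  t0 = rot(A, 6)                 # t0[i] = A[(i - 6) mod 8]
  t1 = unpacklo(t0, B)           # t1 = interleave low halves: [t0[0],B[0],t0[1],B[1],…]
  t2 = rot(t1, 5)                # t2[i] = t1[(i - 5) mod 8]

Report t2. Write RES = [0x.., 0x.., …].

→ t0 |a2|d9|34|b3|ee|69|07|e9|
→ t1 |a2|59|d9|f2|34|88|b3|e6|
→ t2 |f2|34|88|b3|e6|a2|59|d9|

RES = [0xf2, 0x34, 0x88, 0xb3, 0xe6, 0xa2, 0x59, 0xd9]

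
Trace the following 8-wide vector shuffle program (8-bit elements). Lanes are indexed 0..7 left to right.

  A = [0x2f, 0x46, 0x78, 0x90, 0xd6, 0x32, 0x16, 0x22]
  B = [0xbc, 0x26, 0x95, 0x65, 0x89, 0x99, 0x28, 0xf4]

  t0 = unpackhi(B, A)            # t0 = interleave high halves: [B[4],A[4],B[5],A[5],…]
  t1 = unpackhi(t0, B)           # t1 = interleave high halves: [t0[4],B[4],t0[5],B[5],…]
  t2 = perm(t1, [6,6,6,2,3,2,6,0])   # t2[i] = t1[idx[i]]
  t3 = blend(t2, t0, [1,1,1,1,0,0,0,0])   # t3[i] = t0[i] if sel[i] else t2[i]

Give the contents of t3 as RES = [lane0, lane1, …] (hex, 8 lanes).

RES = [ 0x89  0xd6  0x99  0x32  0x99  0x16  0x22  0x28 ]

→ t0 |89|d6|99|32|28|16|f4|22|
→ t1 |28|89|16|99|f4|28|22|f4|
→ t2 |22|22|22|16|99|16|22|28|
→ t3 |89|d6|99|32|99|16|22|28|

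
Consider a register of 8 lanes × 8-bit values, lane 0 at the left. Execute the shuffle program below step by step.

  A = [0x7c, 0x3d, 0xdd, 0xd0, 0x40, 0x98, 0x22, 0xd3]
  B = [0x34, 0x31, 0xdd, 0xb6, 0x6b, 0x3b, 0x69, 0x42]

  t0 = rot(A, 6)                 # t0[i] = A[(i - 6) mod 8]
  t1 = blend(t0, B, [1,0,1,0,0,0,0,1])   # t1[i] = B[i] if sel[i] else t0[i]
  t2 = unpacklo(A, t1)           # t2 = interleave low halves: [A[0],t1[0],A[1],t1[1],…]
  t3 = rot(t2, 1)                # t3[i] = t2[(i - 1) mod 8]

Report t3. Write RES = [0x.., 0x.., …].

RES = [ 0x98  0x7c  0x34  0x3d  0xd0  0xdd  0xdd  0xd0 ]

→ t0 |dd|d0|40|98|22|d3|7c|3d|
→ t1 |34|d0|dd|98|22|d3|7c|42|
→ t2 |7c|34|3d|d0|dd|dd|d0|98|
→ t3 |98|7c|34|3d|d0|dd|dd|d0|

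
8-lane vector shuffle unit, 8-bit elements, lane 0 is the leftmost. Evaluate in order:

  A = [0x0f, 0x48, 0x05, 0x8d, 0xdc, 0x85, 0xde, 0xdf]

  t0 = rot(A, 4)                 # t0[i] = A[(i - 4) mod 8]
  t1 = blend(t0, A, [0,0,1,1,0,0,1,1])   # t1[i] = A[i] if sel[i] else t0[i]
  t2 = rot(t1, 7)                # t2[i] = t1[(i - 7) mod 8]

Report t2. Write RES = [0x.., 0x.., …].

RES = [ 0x85  0x05  0x8d  0x0f  0x48  0xde  0xdf  0xdc ]

  t0: dc 85 de df 0f 48 05 8d
  t1: dc 85 05 8d 0f 48 de df
  t2: 85 05 8d 0f 48 de df dc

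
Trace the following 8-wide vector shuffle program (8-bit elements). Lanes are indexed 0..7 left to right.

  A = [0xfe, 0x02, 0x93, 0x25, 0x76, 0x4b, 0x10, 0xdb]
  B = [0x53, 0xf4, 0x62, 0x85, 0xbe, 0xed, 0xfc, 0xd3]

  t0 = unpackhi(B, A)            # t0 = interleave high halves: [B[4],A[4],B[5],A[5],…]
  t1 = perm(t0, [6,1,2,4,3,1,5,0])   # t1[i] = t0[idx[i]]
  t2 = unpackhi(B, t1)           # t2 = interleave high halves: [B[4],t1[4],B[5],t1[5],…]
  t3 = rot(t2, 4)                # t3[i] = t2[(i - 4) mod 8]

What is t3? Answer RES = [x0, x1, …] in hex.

RES = [ 0xfc  0x10  0xd3  0xbe  0xbe  0x4b  0xed  0x76 ]

  t0: be 76 ed 4b fc 10 d3 db
  t1: d3 76 ed fc 4b 76 10 be
  t2: be 4b ed 76 fc 10 d3 be
  t3: fc 10 d3 be be 4b ed 76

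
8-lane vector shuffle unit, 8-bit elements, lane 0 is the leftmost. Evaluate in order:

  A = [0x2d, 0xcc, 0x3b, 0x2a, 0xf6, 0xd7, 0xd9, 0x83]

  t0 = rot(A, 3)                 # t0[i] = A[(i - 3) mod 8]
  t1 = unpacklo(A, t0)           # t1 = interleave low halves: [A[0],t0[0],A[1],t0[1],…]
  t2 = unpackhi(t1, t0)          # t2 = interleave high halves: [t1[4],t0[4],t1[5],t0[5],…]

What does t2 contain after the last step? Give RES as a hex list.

RES = [0x3b, 0xcc, 0x83, 0x3b, 0x2a, 0x2a, 0x2d, 0xf6]

t0 = [0xd7, 0xd9, 0x83, 0x2d, 0xcc, 0x3b, 0x2a, 0xf6]
t1 = [0x2d, 0xd7, 0xcc, 0xd9, 0x3b, 0x83, 0x2a, 0x2d]
t2 = [0x3b, 0xcc, 0x83, 0x3b, 0x2a, 0x2a, 0x2d, 0xf6]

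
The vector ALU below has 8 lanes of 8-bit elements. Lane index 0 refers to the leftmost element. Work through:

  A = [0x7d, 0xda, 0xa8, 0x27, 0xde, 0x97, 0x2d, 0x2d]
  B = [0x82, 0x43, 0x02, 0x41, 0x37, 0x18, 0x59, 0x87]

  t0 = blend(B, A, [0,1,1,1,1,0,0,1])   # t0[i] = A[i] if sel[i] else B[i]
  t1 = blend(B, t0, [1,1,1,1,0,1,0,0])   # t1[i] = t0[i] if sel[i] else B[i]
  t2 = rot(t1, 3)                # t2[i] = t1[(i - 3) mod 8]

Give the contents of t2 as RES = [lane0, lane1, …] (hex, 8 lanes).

RES = [ 0x18  0x59  0x87  0x82  0xda  0xa8  0x27  0x37 ]

  t0: 82 da a8 27 de 18 59 2d
  t1: 82 da a8 27 37 18 59 87
  t2: 18 59 87 82 da a8 27 37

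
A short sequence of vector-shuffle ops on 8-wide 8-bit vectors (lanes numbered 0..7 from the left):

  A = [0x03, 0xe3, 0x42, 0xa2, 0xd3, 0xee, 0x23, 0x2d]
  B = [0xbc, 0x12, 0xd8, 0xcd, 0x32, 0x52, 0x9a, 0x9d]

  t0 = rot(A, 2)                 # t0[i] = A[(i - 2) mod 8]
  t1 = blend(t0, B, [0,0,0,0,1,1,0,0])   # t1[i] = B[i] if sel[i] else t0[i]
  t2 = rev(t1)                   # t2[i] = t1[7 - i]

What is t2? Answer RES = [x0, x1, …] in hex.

t0 = [0x23, 0x2d, 0x03, 0xe3, 0x42, 0xa2, 0xd3, 0xee]
t1 = [0x23, 0x2d, 0x03, 0xe3, 0x32, 0x52, 0xd3, 0xee]
t2 = [0xee, 0xd3, 0x52, 0x32, 0xe3, 0x03, 0x2d, 0x23]

RES = [0xee, 0xd3, 0x52, 0x32, 0xe3, 0x03, 0x2d, 0x23]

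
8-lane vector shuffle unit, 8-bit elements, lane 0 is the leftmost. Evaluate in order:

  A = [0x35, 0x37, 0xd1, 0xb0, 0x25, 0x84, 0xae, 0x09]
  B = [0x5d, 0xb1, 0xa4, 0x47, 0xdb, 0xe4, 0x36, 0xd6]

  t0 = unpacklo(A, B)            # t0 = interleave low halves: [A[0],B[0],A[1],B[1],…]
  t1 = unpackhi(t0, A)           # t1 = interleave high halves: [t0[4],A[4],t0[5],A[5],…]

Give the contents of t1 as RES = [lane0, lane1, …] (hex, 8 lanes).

→ t0 |35|5d|37|b1|d1|a4|b0|47|
→ t1 |d1|25|a4|84|b0|ae|47|09|

RES = [0xd1, 0x25, 0xa4, 0x84, 0xb0, 0xae, 0x47, 0x09]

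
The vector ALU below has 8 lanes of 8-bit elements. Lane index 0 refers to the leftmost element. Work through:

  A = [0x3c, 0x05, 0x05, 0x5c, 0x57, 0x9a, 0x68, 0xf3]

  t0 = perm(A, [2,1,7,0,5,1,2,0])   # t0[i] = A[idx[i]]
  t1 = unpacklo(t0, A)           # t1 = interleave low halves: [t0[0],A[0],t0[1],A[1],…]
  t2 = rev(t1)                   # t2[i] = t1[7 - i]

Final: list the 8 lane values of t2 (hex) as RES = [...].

RES = [0x5c, 0x3c, 0x05, 0xf3, 0x05, 0x05, 0x3c, 0x05]

→ t0 |05|05|f3|3c|9a|05|05|3c|
→ t1 |05|3c|05|05|f3|05|3c|5c|
→ t2 |5c|3c|05|f3|05|05|3c|05|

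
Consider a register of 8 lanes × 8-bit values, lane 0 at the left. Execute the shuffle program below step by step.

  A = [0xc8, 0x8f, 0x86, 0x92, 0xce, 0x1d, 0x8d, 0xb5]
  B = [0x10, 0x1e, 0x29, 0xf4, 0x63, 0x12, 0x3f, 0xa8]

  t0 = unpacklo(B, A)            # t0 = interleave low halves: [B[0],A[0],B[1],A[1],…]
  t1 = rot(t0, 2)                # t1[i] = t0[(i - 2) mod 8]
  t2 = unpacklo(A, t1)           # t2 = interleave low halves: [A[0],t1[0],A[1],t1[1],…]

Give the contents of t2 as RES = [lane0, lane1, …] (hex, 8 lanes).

RES = [0xc8, 0xf4, 0x8f, 0x92, 0x86, 0x10, 0x92, 0xc8]

  t0: 10 c8 1e 8f 29 86 f4 92
  t1: f4 92 10 c8 1e 8f 29 86
  t2: c8 f4 8f 92 86 10 92 c8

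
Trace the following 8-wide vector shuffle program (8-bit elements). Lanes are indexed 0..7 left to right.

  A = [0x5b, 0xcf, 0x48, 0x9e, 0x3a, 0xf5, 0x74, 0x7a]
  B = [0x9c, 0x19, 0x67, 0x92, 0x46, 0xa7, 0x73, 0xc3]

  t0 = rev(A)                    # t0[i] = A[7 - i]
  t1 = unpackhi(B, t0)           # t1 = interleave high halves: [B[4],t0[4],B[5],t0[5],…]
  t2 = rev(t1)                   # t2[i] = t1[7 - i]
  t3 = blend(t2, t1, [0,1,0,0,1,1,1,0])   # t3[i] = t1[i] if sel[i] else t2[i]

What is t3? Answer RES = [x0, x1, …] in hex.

t0 = [0x7a, 0x74, 0xf5, 0x3a, 0x9e, 0x48, 0xcf, 0x5b]
t1 = [0x46, 0x9e, 0xa7, 0x48, 0x73, 0xcf, 0xc3, 0x5b]
t2 = [0x5b, 0xc3, 0xcf, 0x73, 0x48, 0xa7, 0x9e, 0x46]
t3 = [0x5b, 0x9e, 0xcf, 0x73, 0x73, 0xcf, 0xc3, 0x46]

RES = [0x5b, 0x9e, 0xcf, 0x73, 0x73, 0xcf, 0xc3, 0x46]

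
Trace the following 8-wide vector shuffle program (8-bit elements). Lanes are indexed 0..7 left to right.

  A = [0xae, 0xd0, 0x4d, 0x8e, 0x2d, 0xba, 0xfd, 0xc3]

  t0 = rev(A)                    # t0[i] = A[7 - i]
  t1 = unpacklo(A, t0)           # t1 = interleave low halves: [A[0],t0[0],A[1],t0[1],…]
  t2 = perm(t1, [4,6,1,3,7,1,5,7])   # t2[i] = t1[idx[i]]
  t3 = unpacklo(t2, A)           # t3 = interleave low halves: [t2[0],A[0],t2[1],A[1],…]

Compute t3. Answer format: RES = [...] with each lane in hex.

→ t0 |c3|fd|ba|2d|8e|4d|d0|ae|
→ t1 |ae|c3|d0|fd|4d|ba|8e|2d|
→ t2 |4d|8e|c3|fd|2d|c3|ba|2d|
→ t3 |4d|ae|8e|d0|c3|4d|fd|8e|

RES = [0x4d, 0xae, 0x8e, 0xd0, 0xc3, 0x4d, 0xfd, 0x8e]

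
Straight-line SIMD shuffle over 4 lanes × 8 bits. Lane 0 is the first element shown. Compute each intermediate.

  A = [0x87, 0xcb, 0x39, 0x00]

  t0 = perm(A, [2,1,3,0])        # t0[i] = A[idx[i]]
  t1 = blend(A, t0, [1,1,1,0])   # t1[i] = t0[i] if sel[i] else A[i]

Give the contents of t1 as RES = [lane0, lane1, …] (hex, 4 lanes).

RES = [0x39, 0xcb, 0x00, 0x00]

t0 = [0x39, 0xcb, 0x00, 0x87]
t1 = [0x39, 0xcb, 0x00, 0x00]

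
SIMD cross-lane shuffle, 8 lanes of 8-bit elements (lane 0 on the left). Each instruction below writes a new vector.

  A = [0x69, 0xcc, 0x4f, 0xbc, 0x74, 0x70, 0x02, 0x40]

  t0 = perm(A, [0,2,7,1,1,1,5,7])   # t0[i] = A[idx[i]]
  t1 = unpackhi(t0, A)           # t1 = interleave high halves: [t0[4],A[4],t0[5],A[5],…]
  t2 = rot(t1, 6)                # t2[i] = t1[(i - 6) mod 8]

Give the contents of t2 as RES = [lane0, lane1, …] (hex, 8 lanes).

t0 = [0x69, 0x4f, 0x40, 0xcc, 0xcc, 0xcc, 0x70, 0x40]
t1 = [0xcc, 0x74, 0xcc, 0x70, 0x70, 0x02, 0x40, 0x40]
t2 = [0xcc, 0x70, 0x70, 0x02, 0x40, 0x40, 0xcc, 0x74]

RES = [ 0xcc  0x70  0x70  0x02  0x40  0x40  0xcc  0x74 ]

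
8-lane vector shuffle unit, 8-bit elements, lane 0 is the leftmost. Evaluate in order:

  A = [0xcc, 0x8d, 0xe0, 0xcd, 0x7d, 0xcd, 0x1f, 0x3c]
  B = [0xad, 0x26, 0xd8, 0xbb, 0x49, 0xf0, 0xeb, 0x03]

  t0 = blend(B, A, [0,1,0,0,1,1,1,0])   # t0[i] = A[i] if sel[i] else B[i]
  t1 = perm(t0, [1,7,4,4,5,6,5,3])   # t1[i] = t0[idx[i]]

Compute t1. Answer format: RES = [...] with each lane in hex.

→ t0 |ad|8d|d8|bb|7d|cd|1f|03|
→ t1 |8d|03|7d|7d|cd|1f|cd|bb|

RES = [0x8d, 0x03, 0x7d, 0x7d, 0xcd, 0x1f, 0xcd, 0xbb]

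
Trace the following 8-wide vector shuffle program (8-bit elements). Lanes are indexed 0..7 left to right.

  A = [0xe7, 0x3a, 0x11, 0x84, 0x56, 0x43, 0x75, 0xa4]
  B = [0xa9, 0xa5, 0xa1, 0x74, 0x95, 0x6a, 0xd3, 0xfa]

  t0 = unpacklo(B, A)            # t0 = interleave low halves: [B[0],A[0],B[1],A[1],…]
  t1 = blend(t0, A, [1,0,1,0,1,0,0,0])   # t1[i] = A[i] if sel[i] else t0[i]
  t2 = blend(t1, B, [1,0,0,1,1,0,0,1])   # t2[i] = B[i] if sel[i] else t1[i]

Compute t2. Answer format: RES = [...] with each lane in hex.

→ t0 |a9|e7|a5|3a|a1|11|74|84|
→ t1 |e7|e7|11|3a|56|11|74|84|
→ t2 |a9|e7|11|74|95|11|74|fa|

RES = [0xa9, 0xe7, 0x11, 0x74, 0x95, 0x11, 0x74, 0xfa]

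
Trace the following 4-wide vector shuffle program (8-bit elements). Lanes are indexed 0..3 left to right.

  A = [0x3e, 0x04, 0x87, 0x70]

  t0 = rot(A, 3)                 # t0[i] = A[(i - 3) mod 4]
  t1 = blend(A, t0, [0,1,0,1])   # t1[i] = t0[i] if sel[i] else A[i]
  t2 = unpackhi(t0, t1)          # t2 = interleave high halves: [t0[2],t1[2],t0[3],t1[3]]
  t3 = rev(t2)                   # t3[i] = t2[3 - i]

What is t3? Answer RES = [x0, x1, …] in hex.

→ t0 |04|87|70|3e|
→ t1 |3e|87|87|3e|
→ t2 |70|87|3e|3e|
→ t3 |3e|3e|87|70|

RES = [0x3e, 0x3e, 0x87, 0x70]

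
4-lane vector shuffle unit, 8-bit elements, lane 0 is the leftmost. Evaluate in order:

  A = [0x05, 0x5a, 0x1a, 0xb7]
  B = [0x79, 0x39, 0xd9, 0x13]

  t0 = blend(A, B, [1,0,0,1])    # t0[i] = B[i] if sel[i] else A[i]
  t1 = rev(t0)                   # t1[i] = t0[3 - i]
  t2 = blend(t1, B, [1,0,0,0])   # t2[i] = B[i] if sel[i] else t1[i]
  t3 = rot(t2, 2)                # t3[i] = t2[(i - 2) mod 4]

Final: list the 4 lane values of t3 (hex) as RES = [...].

→ t0 |79|5a|1a|13|
→ t1 |13|1a|5a|79|
→ t2 |79|1a|5a|79|
→ t3 |5a|79|79|1a|

RES = [0x5a, 0x79, 0x79, 0x1a]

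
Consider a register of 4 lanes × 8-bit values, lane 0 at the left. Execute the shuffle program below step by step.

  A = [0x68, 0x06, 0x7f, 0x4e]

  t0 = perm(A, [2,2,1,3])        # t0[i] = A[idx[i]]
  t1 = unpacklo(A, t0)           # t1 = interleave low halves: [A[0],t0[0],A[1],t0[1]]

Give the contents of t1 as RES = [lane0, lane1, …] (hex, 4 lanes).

RES = [0x68, 0x7f, 0x06, 0x7f]

→ t0 |7f|7f|06|4e|
→ t1 |68|7f|06|7f|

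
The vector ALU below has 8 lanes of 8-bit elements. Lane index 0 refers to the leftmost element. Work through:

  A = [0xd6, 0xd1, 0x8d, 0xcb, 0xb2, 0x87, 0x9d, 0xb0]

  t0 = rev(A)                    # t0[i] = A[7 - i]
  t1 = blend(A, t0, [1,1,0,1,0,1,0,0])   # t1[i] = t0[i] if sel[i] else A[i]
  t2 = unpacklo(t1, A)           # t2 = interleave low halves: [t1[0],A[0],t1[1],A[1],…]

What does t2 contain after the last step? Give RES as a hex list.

  t0: b0 9d 87 b2 cb 8d d1 d6
  t1: b0 9d 8d b2 b2 8d 9d b0
  t2: b0 d6 9d d1 8d 8d b2 cb

RES = [ 0xb0  0xd6  0x9d  0xd1  0x8d  0x8d  0xb2  0xcb ]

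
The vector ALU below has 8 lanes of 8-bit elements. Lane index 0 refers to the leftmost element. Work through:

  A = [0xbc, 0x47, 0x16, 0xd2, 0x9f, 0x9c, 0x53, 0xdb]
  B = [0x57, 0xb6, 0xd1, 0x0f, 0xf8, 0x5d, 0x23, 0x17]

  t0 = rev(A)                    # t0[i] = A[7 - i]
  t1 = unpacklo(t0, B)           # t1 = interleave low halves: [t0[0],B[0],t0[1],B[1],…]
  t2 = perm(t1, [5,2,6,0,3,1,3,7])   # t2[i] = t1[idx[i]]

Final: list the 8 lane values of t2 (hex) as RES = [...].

RES = [ 0xd1  0x53  0x9f  0xdb  0xb6  0x57  0xb6  0x0f ]

→ t0 |db|53|9c|9f|d2|16|47|bc|
→ t1 |db|57|53|b6|9c|d1|9f|0f|
→ t2 |d1|53|9f|db|b6|57|b6|0f|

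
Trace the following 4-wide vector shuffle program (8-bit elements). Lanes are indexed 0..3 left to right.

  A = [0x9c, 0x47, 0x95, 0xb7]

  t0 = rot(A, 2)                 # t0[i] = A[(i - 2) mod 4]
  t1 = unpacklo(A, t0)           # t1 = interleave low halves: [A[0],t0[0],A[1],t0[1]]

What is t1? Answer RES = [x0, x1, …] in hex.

  t0: 95 b7 9c 47
  t1: 9c 95 47 b7

RES = [0x9c, 0x95, 0x47, 0xb7]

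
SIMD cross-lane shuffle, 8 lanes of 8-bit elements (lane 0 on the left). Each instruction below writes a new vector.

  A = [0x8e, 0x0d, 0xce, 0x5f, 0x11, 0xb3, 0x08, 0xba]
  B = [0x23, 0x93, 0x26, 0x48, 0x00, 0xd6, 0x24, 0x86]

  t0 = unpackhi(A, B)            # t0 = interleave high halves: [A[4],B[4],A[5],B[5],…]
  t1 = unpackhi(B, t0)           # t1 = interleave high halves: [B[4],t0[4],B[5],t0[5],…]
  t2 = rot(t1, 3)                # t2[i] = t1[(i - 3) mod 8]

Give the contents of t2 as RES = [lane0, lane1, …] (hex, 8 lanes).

t0 = [0x11, 0x00, 0xb3, 0xd6, 0x08, 0x24, 0xba, 0x86]
t1 = [0x00, 0x08, 0xd6, 0x24, 0x24, 0xba, 0x86, 0x86]
t2 = [0xba, 0x86, 0x86, 0x00, 0x08, 0xd6, 0x24, 0x24]

RES = [0xba, 0x86, 0x86, 0x00, 0x08, 0xd6, 0x24, 0x24]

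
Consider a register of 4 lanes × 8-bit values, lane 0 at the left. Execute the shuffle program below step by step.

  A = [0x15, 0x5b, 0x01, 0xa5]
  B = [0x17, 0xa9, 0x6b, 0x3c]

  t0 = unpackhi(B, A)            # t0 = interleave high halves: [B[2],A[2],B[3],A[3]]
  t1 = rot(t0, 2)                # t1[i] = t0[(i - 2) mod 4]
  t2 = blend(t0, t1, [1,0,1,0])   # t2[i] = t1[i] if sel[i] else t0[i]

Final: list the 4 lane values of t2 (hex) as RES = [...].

→ t0 |6b|01|3c|a5|
→ t1 |3c|a5|6b|01|
→ t2 |3c|01|6b|a5|

RES = [ 0x3c  0x01  0x6b  0xa5 ]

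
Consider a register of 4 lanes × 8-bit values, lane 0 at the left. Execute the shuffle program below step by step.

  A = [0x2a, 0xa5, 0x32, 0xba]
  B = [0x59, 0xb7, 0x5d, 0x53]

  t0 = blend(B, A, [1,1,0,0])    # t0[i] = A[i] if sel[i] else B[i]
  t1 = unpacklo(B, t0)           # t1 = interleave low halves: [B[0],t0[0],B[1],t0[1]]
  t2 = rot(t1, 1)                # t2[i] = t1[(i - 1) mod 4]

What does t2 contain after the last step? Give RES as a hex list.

t0 = [0x2a, 0xa5, 0x5d, 0x53]
t1 = [0x59, 0x2a, 0xb7, 0xa5]
t2 = [0xa5, 0x59, 0x2a, 0xb7]

RES = [0xa5, 0x59, 0x2a, 0xb7]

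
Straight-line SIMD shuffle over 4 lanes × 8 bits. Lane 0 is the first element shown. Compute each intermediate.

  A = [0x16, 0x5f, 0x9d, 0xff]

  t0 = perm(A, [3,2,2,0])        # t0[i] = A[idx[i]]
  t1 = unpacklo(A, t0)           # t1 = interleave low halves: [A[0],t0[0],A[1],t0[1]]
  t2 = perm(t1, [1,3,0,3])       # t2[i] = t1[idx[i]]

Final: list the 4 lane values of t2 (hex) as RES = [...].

  t0: ff 9d 9d 16
  t1: 16 ff 5f 9d
  t2: ff 9d 16 9d

RES = [ 0xff  0x9d  0x16  0x9d ]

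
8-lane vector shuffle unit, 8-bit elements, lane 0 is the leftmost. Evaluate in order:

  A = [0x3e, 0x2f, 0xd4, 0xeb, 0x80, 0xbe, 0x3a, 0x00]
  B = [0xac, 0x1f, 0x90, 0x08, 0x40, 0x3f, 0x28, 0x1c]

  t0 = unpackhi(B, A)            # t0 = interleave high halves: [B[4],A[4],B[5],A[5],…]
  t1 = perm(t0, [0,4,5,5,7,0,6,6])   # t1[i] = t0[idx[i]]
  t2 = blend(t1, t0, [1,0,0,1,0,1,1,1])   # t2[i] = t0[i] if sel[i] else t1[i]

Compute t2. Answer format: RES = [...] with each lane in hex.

RES = [ 0x40  0x28  0x3a  0xbe  0x00  0x3a  0x1c  0x00 ]

t0 = [0x40, 0x80, 0x3f, 0xbe, 0x28, 0x3a, 0x1c, 0x00]
t1 = [0x40, 0x28, 0x3a, 0x3a, 0x00, 0x40, 0x1c, 0x1c]
t2 = [0x40, 0x28, 0x3a, 0xbe, 0x00, 0x3a, 0x1c, 0x00]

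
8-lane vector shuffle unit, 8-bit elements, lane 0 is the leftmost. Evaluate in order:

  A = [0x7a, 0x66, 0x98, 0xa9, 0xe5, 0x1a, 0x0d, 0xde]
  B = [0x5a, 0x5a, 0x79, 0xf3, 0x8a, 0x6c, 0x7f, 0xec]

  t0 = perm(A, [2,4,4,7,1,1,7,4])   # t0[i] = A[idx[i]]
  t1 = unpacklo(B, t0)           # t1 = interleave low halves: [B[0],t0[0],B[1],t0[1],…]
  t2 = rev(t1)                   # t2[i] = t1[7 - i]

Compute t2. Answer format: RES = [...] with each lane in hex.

RES = [0xde, 0xf3, 0xe5, 0x79, 0xe5, 0x5a, 0x98, 0x5a]

→ t0 |98|e5|e5|de|66|66|de|e5|
→ t1 |5a|98|5a|e5|79|e5|f3|de|
→ t2 |de|f3|e5|79|e5|5a|98|5a|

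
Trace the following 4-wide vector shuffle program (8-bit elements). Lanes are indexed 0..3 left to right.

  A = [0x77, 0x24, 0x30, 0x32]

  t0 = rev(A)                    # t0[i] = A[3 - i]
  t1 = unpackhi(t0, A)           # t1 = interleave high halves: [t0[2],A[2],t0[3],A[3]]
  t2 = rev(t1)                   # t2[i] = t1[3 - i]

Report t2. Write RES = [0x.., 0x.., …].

t0 = [0x32, 0x30, 0x24, 0x77]
t1 = [0x24, 0x30, 0x77, 0x32]
t2 = [0x32, 0x77, 0x30, 0x24]

RES = [ 0x32  0x77  0x30  0x24 ]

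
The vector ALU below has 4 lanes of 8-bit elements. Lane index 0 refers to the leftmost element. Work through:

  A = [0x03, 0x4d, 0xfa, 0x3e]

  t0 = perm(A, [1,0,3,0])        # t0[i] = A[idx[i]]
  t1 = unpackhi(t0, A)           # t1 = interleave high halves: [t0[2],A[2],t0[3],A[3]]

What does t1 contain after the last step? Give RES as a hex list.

RES = [0x3e, 0xfa, 0x03, 0x3e]

  t0: 4d 03 3e 03
  t1: 3e fa 03 3e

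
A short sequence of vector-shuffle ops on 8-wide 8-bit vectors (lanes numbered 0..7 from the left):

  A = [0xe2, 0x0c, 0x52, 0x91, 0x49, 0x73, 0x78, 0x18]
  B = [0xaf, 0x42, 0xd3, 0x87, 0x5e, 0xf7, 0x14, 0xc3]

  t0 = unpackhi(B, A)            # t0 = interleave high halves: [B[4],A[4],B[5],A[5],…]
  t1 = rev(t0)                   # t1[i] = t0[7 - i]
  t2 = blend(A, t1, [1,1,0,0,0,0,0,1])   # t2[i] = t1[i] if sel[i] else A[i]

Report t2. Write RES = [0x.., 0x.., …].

  t0: 5e 49 f7 73 14 78 c3 18
  t1: 18 c3 78 14 73 f7 49 5e
  t2: 18 c3 52 91 49 73 78 5e

RES = [0x18, 0xc3, 0x52, 0x91, 0x49, 0x73, 0x78, 0x5e]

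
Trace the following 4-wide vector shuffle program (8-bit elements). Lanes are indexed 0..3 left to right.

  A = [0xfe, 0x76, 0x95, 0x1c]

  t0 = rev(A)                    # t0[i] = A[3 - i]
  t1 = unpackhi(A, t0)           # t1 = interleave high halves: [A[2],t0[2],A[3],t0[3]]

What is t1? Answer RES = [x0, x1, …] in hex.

→ t0 |1c|95|76|fe|
→ t1 |95|76|1c|fe|

RES = [0x95, 0x76, 0x1c, 0xfe]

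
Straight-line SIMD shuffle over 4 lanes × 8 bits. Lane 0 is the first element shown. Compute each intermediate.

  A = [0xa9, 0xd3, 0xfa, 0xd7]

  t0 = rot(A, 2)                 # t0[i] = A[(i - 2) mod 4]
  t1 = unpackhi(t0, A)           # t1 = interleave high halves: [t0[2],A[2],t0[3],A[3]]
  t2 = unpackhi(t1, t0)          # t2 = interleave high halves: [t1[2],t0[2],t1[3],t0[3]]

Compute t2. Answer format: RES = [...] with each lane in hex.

RES = [0xd3, 0xa9, 0xd7, 0xd3]

t0 = [0xfa, 0xd7, 0xa9, 0xd3]
t1 = [0xa9, 0xfa, 0xd3, 0xd7]
t2 = [0xd3, 0xa9, 0xd7, 0xd3]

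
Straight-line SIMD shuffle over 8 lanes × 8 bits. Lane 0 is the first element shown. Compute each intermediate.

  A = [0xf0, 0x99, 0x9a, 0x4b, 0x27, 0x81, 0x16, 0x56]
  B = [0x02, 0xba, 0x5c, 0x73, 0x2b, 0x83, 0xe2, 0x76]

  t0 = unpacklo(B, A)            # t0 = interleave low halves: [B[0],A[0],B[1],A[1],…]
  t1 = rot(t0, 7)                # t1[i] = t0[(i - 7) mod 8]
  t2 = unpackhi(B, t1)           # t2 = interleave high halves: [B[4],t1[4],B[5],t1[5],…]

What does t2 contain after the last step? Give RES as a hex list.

RES = [ 0x2b  0x9a  0x83  0x73  0xe2  0x4b  0x76  0x02 ]

t0 = [0x02, 0xf0, 0xba, 0x99, 0x5c, 0x9a, 0x73, 0x4b]
t1 = [0xf0, 0xba, 0x99, 0x5c, 0x9a, 0x73, 0x4b, 0x02]
t2 = [0x2b, 0x9a, 0x83, 0x73, 0xe2, 0x4b, 0x76, 0x02]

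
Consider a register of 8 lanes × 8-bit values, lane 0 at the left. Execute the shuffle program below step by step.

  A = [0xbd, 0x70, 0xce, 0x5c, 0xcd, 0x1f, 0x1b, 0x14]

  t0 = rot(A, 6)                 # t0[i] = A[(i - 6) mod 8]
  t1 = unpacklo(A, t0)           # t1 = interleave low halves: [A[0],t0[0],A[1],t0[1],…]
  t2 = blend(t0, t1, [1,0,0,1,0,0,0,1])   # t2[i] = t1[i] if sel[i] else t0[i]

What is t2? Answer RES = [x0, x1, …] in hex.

t0 = [0xce, 0x5c, 0xcd, 0x1f, 0x1b, 0x14, 0xbd, 0x70]
t1 = [0xbd, 0xce, 0x70, 0x5c, 0xce, 0xcd, 0x5c, 0x1f]
t2 = [0xbd, 0x5c, 0xcd, 0x5c, 0x1b, 0x14, 0xbd, 0x1f]

RES = [0xbd, 0x5c, 0xcd, 0x5c, 0x1b, 0x14, 0xbd, 0x1f]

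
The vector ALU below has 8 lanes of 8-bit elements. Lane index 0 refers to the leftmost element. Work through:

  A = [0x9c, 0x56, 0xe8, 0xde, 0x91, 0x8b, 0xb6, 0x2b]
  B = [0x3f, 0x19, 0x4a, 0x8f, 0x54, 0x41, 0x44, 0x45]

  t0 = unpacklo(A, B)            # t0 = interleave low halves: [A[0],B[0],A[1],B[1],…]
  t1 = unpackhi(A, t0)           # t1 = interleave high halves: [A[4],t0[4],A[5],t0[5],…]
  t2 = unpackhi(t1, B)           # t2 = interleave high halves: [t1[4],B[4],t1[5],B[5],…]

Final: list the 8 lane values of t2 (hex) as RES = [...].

  t0: 9c 3f 56 19 e8 4a de 8f
  t1: 91 e8 8b 4a b6 de 2b 8f
  t2: b6 54 de 41 2b 44 8f 45

RES = [0xb6, 0x54, 0xde, 0x41, 0x2b, 0x44, 0x8f, 0x45]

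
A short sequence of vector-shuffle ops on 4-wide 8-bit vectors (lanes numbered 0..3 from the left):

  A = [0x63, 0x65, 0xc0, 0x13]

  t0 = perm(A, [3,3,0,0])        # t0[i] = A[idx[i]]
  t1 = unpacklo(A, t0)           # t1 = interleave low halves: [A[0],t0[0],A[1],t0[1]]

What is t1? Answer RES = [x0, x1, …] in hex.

RES = [ 0x63  0x13  0x65  0x13 ]

→ t0 |13|13|63|63|
→ t1 |63|13|65|13|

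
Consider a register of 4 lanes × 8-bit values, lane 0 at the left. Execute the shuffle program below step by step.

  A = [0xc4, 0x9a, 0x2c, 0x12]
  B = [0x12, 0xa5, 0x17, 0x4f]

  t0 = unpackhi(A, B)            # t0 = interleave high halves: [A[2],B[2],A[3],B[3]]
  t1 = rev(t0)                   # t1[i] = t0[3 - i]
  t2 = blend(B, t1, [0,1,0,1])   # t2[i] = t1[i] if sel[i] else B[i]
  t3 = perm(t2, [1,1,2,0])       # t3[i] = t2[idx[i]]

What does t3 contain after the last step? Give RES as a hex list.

RES = [ 0x12  0x12  0x17  0x12 ]

  t0: 2c 17 12 4f
  t1: 4f 12 17 2c
  t2: 12 12 17 2c
  t3: 12 12 17 12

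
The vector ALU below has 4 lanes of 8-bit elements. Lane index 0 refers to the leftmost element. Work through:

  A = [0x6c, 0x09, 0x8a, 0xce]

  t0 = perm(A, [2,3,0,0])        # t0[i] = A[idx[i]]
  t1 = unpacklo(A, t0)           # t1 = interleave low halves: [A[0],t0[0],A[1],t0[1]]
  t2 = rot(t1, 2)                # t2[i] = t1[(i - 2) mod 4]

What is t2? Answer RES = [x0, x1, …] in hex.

  t0: 8a ce 6c 6c
  t1: 6c 8a 09 ce
  t2: 09 ce 6c 8a

RES = [0x09, 0xce, 0x6c, 0x8a]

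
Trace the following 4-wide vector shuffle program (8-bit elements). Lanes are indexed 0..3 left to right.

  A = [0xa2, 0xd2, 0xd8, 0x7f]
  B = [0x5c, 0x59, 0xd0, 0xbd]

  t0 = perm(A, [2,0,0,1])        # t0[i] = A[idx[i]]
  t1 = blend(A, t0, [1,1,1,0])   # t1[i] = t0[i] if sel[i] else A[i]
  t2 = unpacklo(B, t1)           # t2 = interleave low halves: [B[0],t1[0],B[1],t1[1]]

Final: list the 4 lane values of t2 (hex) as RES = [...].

RES = [0x5c, 0xd8, 0x59, 0xa2]

  t0: d8 a2 a2 d2
  t1: d8 a2 a2 7f
  t2: 5c d8 59 a2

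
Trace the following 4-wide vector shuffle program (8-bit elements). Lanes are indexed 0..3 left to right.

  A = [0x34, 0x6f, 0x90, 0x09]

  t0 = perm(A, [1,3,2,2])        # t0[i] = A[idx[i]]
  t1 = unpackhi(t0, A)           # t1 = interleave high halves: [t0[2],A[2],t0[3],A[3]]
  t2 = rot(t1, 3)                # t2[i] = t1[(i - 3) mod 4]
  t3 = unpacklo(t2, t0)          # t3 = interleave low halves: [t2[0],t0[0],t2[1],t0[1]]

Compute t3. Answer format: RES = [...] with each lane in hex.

t0 = [0x6f, 0x09, 0x90, 0x90]
t1 = [0x90, 0x90, 0x90, 0x09]
t2 = [0x90, 0x90, 0x09, 0x90]
t3 = [0x90, 0x6f, 0x90, 0x09]

RES = [0x90, 0x6f, 0x90, 0x09]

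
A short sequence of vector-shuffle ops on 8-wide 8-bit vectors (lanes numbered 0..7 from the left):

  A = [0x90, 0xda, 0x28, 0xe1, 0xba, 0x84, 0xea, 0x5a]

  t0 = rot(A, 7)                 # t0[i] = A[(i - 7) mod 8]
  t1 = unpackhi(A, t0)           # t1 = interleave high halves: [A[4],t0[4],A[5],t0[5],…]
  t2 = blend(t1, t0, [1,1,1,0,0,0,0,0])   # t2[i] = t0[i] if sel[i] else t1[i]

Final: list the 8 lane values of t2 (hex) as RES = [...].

t0 = [0xda, 0x28, 0xe1, 0xba, 0x84, 0xea, 0x5a, 0x90]
t1 = [0xba, 0x84, 0x84, 0xea, 0xea, 0x5a, 0x5a, 0x90]
t2 = [0xda, 0x28, 0xe1, 0xea, 0xea, 0x5a, 0x5a, 0x90]

RES = [ 0xda  0x28  0xe1  0xea  0xea  0x5a  0x5a  0x90 ]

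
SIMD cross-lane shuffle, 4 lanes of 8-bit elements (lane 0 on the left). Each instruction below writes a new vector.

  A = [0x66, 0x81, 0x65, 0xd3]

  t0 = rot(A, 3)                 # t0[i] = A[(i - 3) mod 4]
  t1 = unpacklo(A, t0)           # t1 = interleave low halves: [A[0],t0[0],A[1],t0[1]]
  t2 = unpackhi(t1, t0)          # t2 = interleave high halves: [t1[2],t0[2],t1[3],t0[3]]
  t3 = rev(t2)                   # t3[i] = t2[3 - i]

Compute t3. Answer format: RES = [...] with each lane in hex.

RES = [0x66, 0x65, 0xd3, 0x81]

→ t0 |81|65|d3|66|
→ t1 |66|81|81|65|
→ t2 |81|d3|65|66|
→ t3 |66|65|d3|81|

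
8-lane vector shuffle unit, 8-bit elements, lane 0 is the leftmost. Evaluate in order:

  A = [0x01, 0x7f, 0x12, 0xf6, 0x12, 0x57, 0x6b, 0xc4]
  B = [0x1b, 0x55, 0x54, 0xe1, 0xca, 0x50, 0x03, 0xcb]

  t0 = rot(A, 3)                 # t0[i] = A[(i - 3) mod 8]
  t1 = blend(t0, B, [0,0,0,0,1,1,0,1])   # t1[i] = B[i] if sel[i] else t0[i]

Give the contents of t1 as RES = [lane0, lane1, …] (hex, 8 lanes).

→ t0 |57|6b|c4|01|7f|12|f6|12|
→ t1 |57|6b|c4|01|ca|50|f6|cb|

RES = [ 0x57  0x6b  0xc4  0x01  0xca  0x50  0xf6  0xcb ]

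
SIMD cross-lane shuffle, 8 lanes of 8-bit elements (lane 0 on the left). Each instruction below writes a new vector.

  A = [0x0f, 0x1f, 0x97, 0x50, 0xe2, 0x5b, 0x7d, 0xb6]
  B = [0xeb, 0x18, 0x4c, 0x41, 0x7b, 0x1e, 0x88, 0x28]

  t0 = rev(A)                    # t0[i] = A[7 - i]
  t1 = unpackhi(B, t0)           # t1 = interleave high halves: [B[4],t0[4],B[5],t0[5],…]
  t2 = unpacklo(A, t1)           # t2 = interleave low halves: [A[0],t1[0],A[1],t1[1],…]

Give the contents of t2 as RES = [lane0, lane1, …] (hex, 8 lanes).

RES = [0x0f, 0x7b, 0x1f, 0x50, 0x97, 0x1e, 0x50, 0x97]

t0 = [0xb6, 0x7d, 0x5b, 0xe2, 0x50, 0x97, 0x1f, 0x0f]
t1 = [0x7b, 0x50, 0x1e, 0x97, 0x88, 0x1f, 0x28, 0x0f]
t2 = [0x0f, 0x7b, 0x1f, 0x50, 0x97, 0x1e, 0x50, 0x97]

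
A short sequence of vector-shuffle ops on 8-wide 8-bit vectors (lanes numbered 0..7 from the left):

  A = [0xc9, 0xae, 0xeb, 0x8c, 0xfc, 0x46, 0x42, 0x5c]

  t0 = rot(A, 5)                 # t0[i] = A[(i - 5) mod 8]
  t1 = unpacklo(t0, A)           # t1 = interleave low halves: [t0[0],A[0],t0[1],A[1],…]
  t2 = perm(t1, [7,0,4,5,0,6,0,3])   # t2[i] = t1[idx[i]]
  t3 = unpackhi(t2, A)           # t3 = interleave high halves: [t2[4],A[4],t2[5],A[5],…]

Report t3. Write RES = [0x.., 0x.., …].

RES = [0x8c, 0xfc, 0x42, 0x46, 0x8c, 0x42, 0xae, 0x5c]

t0 = [0x8c, 0xfc, 0x46, 0x42, 0x5c, 0xc9, 0xae, 0xeb]
t1 = [0x8c, 0xc9, 0xfc, 0xae, 0x46, 0xeb, 0x42, 0x8c]
t2 = [0x8c, 0x8c, 0x46, 0xeb, 0x8c, 0x42, 0x8c, 0xae]
t3 = [0x8c, 0xfc, 0x42, 0x46, 0x8c, 0x42, 0xae, 0x5c]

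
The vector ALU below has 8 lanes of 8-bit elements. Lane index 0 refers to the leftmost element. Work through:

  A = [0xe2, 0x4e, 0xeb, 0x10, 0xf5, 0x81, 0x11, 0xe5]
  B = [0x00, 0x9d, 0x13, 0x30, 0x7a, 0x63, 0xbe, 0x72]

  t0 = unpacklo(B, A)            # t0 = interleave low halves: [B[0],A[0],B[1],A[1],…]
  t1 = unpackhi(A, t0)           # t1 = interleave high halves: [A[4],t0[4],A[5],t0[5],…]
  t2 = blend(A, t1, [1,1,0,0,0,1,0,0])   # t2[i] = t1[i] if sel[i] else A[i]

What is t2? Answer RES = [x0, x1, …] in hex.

  t0: 00 e2 9d 4e 13 eb 30 10
  t1: f5 13 81 eb 11 30 e5 10
  t2: f5 13 eb 10 f5 30 11 e5

RES = [0xf5, 0x13, 0xeb, 0x10, 0xf5, 0x30, 0x11, 0xe5]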